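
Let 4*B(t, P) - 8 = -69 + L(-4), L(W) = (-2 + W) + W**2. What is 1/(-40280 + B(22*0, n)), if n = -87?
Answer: -4/161171 ≈ -2.4818e-5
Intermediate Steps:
L(W) = -2 + W + W**2
B(t, P) = -51/4 (B(t, P) = 2 + (-69 + (-2 - 4 + (-4)**2))/4 = 2 + (-69 + (-2 - 4 + 16))/4 = 2 + (-69 + 10)/4 = 2 + (1/4)*(-59) = 2 - 59/4 = -51/4)
1/(-40280 + B(22*0, n)) = 1/(-40280 - 51/4) = 1/(-161171/4) = -4/161171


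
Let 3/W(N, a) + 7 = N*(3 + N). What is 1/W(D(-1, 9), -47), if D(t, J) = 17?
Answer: 111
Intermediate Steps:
W(N, a) = 3/(-7 + N*(3 + N))
1/W(D(-1, 9), -47) = 1/(3/(-7 + 17² + 3*17)) = 1/(3/(-7 + 289 + 51)) = 1/(3/333) = 1/(3*(1/333)) = 1/(1/111) = 111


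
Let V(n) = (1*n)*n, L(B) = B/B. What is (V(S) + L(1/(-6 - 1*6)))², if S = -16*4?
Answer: 16785409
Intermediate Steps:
S = -64 (S = -4*16 = -64)
L(B) = 1
V(n) = n² (V(n) = n*n = n²)
(V(S) + L(1/(-6 - 1*6)))² = ((-64)² + 1)² = (4096 + 1)² = 4097² = 16785409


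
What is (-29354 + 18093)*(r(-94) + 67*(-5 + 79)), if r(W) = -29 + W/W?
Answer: -55516730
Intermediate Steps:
r(W) = -28 (r(W) = -29 + 1 = -28)
(-29354 + 18093)*(r(-94) + 67*(-5 + 79)) = (-29354 + 18093)*(-28 + 67*(-5 + 79)) = -11261*(-28 + 67*74) = -11261*(-28 + 4958) = -11261*4930 = -55516730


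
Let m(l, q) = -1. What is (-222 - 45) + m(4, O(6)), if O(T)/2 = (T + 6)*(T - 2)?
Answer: -268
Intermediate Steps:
O(T) = 2*(-2 + T)*(6 + T) (O(T) = 2*((T + 6)*(T - 2)) = 2*((6 + T)*(-2 + T)) = 2*((-2 + T)*(6 + T)) = 2*(-2 + T)*(6 + T))
(-222 - 45) + m(4, O(6)) = (-222 - 45) - 1 = -267 - 1 = -268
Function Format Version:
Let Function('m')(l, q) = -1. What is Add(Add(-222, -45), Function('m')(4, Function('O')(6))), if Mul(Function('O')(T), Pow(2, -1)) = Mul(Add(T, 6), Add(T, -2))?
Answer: -268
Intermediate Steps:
Function('O')(T) = Mul(2, Add(-2, T), Add(6, T)) (Function('O')(T) = Mul(2, Mul(Add(T, 6), Add(T, -2))) = Mul(2, Mul(Add(6, T), Add(-2, T))) = Mul(2, Mul(Add(-2, T), Add(6, T))) = Mul(2, Add(-2, T), Add(6, T)))
Add(Add(-222, -45), Function('m')(4, Function('O')(6))) = Add(Add(-222, -45), -1) = Add(-267, -1) = -268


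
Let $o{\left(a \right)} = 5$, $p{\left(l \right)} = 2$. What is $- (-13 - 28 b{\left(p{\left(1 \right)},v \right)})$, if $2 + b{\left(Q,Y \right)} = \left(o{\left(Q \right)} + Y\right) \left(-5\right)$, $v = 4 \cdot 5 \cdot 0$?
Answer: $-743$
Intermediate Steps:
$v = 0$ ($v = 20 \cdot 0 = 0$)
$b{\left(Q,Y \right)} = -27 - 5 Y$ ($b{\left(Q,Y \right)} = -2 + \left(5 + Y\right) \left(-5\right) = -2 - \left(25 + 5 Y\right) = -27 - 5 Y$)
$- (-13 - 28 b{\left(p{\left(1 \right)},v \right)}) = - (-13 - 28 \left(-27 - 0\right)) = - (-13 - 28 \left(-27 + 0\right)) = - (-13 - -756) = - (-13 + 756) = \left(-1\right) 743 = -743$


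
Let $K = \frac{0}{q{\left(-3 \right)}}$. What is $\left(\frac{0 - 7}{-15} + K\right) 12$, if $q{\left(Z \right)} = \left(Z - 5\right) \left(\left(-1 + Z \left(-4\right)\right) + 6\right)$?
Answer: $\frac{28}{5} \approx 5.6$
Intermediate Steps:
$q{\left(Z \right)} = \left(-5 + Z\right) \left(5 - 4 Z\right)$ ($q{\left(Z \right)} = \left(-5 + Z\right) \left(\left(-1 - 4 Z\right) + 6\right) = \left(-5 + Z\right) \left(5 - 4 Z\right)$)
$K = 0$ ($K = \frac{0}{-25 - 4 \left(-3\right)^{2} + 25 \left(-3\right)} = \frac{0}{-25 - 36 - 75} = \frac{0}{-136} = 0 \left(- \frac{1}{136}\right) = 0$)
$\left(\frac{0 - 7}{-15} + K\right) 12 = \left(\frac{0 - 7}{-15} + 0\right) 12 = \left(\left(0 - 7\right) \left(- \frac{1}{15}\right) + 0\right) 12 = \left(\left(-7\right) \left(- \frac{1}{15}\right) + 0\right) 12 = \left(\frac{7}{15} + 0\right) 12 = \frac{7}{15} \cdot 12 = \frac{28}{5}$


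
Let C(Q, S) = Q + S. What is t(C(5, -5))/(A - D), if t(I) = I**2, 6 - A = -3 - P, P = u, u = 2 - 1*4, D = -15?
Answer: 0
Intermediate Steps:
u = -2 (u = 2 - 4 = -2)
P = -2
A = 7 (A = 6 - (-3 - 1*(-2)) = 6 - (-3 + 2) = 6 - 1*(-1) = 6 + 1 = 7)
t(C(5, -5))/(A - D) = (5 - 5)**2/(7 - 1*(-15)) = 0**2/(7 + 15) = 0/22 = 0*(1/22) = 0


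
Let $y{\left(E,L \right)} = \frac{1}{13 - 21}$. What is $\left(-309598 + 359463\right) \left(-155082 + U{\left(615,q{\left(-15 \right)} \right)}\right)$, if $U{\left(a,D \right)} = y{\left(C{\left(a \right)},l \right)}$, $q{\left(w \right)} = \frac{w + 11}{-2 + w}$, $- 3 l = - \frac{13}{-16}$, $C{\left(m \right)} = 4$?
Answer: $- \frac{61865361305}{8} \approx -7.7332 \cdot 10^{9}$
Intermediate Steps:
$l = - \frac{13}{48}$ ($l = - \frac{\left(-13\right) \frac{1}{-16}}{3} = - \frac{\left(-13\right) \left(- \frac{1}{16}\right)}{3} = \left(- \frac{1}{3}\right) \frac{13}{16} = - \frac{13}{48} \approx -0.27083$)
$q{\left(w \right)} = \frac{11 + w}{-2 + w}$
$y{\left(E,L \right)} = - \frac{1}{8}$ ($y{\left(E,L \right)} = \frac{1}{-8} = - \frac{1}{8}$)
$U{\left(a,D \right)} = - \frac{1}{8}$
$\left(-309598 + 359463\right) \left(-155082 + U{\left(615,q{\left(-15 \right)} \right)}\right) = \left(-309598 + 359463\right) \left(-155082 - \frac{1}{8}\right) = 49865 \left(- \frac{1240657}{8}\right) = - \frac{61865361305}{8}$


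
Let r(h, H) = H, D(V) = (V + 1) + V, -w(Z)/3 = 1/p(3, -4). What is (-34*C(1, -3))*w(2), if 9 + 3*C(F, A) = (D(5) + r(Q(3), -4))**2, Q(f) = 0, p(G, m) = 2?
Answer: 680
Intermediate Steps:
w(Z) = -3/2
D(V) = 1 + 2*V (D(V) = (1 + V) + V = 1 + 2*V)
C(F, A) = 40/3 (C(F, A) = -3 + ((1 + 2*5) - 4)**2/3 = -3 + ((1 + 10) - 4)**2/3 = -3 + (11 - 4)**2/3 = -3 + (1/3)*7**2 = -3 + (1/3)*49 = -3 + 49/3 = 40/3)
(-34*C(1, -3))*w(2) = -34*40/3*(-3/2) = -1360/3*(-3/2) = 680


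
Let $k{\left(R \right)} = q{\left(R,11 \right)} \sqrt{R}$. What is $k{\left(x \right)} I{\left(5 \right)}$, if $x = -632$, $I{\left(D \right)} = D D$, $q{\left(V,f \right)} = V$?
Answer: $- 31600 i \sqrt{158} \approx - 3.9721 \cdot 10^{5} i$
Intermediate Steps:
$I{\left(D \right)} = D^{2}$
$k{\left(R \right)} = R^{\frac{3}{2}}$ ($k{\left(R \right)} = R \sqrt{R} = R^{\frac{3}{2}}$)
$k{\left(x \right)} I{\left(5 \right)} = \left(-632\right)^{\frac{3}{2}} \cdot 5^{2} = - 1264 i \sqrt{158} \cdot 25 = - 31600 i \sqrt{158}$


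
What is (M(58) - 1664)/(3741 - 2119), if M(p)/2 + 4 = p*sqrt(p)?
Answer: -836/811 + 58*sqrt(58)/811 ≈ -0.48617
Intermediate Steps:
M(p) = -8 + 2*p**(3/2) (M(p) = -8 + 2*(p*sqrt(p)) = -8 + 2*p**(3/2))
(M(58) - 1664)/(3741 - 2119) = ((-8 + 2*58**(3/2)) - 1664)/(3741 - 2119) = ((-8 + 2*(58*sqrt(58))) - 1664)/1622 = ((-8 + 116*sqrt(58)) - 1664)*(1/1622) = (-1672 + 116*sqrt(58))*(1/1622) = -836/811 + 58*sqrt(58)/811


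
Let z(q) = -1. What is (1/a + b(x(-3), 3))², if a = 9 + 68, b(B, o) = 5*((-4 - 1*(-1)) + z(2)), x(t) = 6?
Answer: 2368521/5929 ≈ 399.48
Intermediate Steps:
b(B, o) = -20 (b(B, o) = 5*((-4 - 1*(-1)) - 1) = 5*((-4 + 1) - 1) = 5*(-3 - 1) = 5*(-4) = -20)
a = 77
(1/a + b(x(-3), 3))² = (1/77 - 20)² = (-1539/77)² = 2368521/5929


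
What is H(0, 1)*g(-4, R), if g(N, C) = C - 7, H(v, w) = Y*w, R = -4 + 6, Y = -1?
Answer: 5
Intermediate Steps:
R = 2
H(v, w) = -w
g(N, C) = -7 + C
H(0, 1)*g(-4, R) = (-1*1)*(-7 + 2) = -1*(-5) = 5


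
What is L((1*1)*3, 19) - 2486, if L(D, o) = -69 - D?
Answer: -2558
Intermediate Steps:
L((1*1)*3, 19) - 2486 = (-69 - 1*1*3) - 2486 = (-69 - 3) - 2486 = -72 - 2486 = -2558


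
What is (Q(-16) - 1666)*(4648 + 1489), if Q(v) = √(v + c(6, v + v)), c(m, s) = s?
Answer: -10224242 + 24548*I*√3 ≈ -1.0224e+7 + 42518.0*I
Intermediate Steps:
Q(v) = √3*√v (Q(v) = √(v + (v + v)) = √(v + 2*v) = √(3*v) = √3*√v)
(Q(-16) - 1666)*(4648 + 1489) = (√3*√(-16) - 1666)*(4648 + 1489) = (√3*(4*I) - 1666)*6137 = (4*I*√3 - 1666)*6137 = (-1666 + 4*I*√3)*6137 = -10224242 + 24548*I*√3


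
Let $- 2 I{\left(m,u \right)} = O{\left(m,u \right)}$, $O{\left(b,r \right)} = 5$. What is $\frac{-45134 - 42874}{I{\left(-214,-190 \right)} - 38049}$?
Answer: $\frac{176016}{76103} \approx 2.3129$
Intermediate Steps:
$I{\left(m,u \right)} = - \frac{5}{2}$ ($I{\left(m,u \right)} = \left(- \frac{1}{2}\right) 5 = - \frac{5}{2}$)
$\frac{-45134 - 42874}{I{\left(-214,-190 \right)} - 38049} = \frac{-45134 - 42874}{- \frac{5}{2} - 38049} = - \frac{88008}{- \frac{76103}{2}} = \left(-88008\right) \left(- \frac{2}{76103}\right) = \frac{176016}{76103}$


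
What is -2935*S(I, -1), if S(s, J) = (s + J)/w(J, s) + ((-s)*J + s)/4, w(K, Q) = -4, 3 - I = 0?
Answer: -2935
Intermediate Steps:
I = 3 (I = 3 - 1*0 = 3 + 0 = 3)
S(s, J) = -J/4 - J*s/4 (S(s, J) = (s + J)/(-4) + ((-s)*J + s)/4 = (J + s)*(-¼) + (-J*s + s)*(¼) = (-J/4 - s/4) + (s - J*s)*(¼) = (-J/4 - s/4) + (s/4 - J*s/4) = -J/4 - J*s/4)
-2935*S(I, -1) = -2935*(-1)*(-1 - 1*3)/4 = -2935*(-1)*(-1 - 3)/4 = -2935*(-1)*(-4)/4 = -2935*1 = -2935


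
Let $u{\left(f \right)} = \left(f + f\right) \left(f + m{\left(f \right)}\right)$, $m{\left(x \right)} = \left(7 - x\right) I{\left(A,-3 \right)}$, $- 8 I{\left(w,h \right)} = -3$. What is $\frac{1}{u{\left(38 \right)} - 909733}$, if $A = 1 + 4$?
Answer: $- \frac{2}{1815457} \approx -1.1017 \cdot 10^{-6}$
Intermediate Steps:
$A = 5$
$I{\left(w,h \right)} = \frac{3}{8}$ ($I{\left(w,h \right)} = \left(- \frac{1}{8}\right) \left(-3\right) = \frac{3}{8}$)
$m{\left(x \right)} = \frac{21}{8} - \frac{3 x}{8}$ ($m{\left(x \right)} = \left(7 - x\right) \frac{3}{8} = \frac{21}{8} - \frac{3 x}{8}$)
$u{\left(f \right)} = 2 f \left(\frac{21}{8} + \frac{5 f}{8}\right)$ ($u{\left(f \right)} = \left(f + f\right) \left(f - \left(- \frac{21}{8} + \frac{3 f}{8}\right)\right) = 2 f \left(\frac{21}{8} + \frac{5 f}{8}\right)$)
$\frac{1}{u{\left(38 \right)} - 909733} = \frac{1}{\frac{1}{4} \cdot 38 \left(21 + 5 \cdot 38\right) - 909733} = \frac{1}{\frac{1}{4} \cdot 38 \left(21 + 190\right) - 909733} = \frac{1}{\frac{1}{4} \cdot 38 \cdot 211 - 909733} = \frac{1}{\frac{4009}{2} - 909733} = \frac{1}{- \frac{1815457}{2}} = - \frac{2}{1815457}$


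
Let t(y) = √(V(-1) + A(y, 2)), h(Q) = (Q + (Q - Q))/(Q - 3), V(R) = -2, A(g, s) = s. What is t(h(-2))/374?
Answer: 0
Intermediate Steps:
h(Q) = Q/(-3 + Q) (h(Q) = (Q + 0)/(-3 + Q) = Q/(-3 + Q))
t(y) = 0 (t(y) = √(-2 + 2) = √0 = 0)
t(h(-2))/374 = 0/374 = 0*(1/374) = 0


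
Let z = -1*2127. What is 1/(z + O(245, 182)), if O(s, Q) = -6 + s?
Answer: -1/1888 ≈ -0.00052966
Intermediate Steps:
z = -2127
1/(z + O(245, 182)) = 1/(-2127 + (-6 + 245)) = 1/(-2127 + 239) = 1/(-1888) = -1/1888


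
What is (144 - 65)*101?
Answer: 7979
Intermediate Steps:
(144 - 65)*101 = 79*101 = 7979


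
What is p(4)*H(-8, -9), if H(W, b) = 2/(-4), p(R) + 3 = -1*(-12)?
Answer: -9/2 ≈ -4.5000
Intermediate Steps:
p(R) = 9 (p(R) = -3 - 1*(-12) = -3 + 12 = 9)
H(W, b) = -½ (H(W, b) = 2*(-¼) = -½)
p(4)*H(-8, -9) = 9*(-½) = -9/2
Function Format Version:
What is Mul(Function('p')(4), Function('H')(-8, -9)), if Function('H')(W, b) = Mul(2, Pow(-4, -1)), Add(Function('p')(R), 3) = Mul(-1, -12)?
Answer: Rational(-9, 2) ≈ -4.5000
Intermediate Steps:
Function('p')(R) = 9 (Function('p')(R) = Add(-3, Mul(-1, -12)) = Add(-3, 12) = 9)
Function('H')(W, b) = Rational(-1, 2) (Function('H')(W, b) = Mul(2, Rational(-1, 4)) = Rational(-1, 2))
Mul(Function('p')(4), Function('H')(-8, -9)) = Mul(9, Rational(-1, 2)) = Rational(-9, 2)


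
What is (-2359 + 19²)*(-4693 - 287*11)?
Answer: 15684300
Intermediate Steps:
(-2359 + 19²)*(-4693 - 287*11) = (-2359 + 361)*(-4693 - 3157) = -1998*(-7850) = 15684300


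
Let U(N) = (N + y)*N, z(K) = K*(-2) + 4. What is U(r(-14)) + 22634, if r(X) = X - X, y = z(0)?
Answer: 22634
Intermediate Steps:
z(K) = 4 - 2*K (z(K) = -2*K + 4 = 4 - 2*K)
y = 4 (y = 4 - 2*0 = 4 + 0 = 4)
r(X) = 0
U(N) = N*(4 + N) (U(N) = (N + 4)*N = (4 + N)*N = N*(4 + N))
U(r(-14)) + 22634 = 0*(4 + 0) + 22634 = 0*4 + 22634 = 0 + 22634 = 22634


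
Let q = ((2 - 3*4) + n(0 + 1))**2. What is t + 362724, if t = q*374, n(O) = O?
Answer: 393018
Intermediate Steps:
q = 81 (q = ((2 - 3*4) + (0 + 1))**2 = ((2 - 12) + 1)**2 = (-10 + 1)**2 = (-9)**2 = 81)
t = 30294 (t = 81*374 = 30294)
t + 362724 = 30294 + 362724 = 393018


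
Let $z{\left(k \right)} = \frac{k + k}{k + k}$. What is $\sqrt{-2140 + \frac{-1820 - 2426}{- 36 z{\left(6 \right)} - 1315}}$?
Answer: $\frac{3 i \sqrt{11634}}{7} \approx 46.226 i$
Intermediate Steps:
$z{\left(k \right)} = 1$ ($z{\left(k \right)} = \frac{2 k}{2 k} = 2 k \frac{1}{2 k} = 1$)
$\sqrt{-2140 + \frac{-1820 - 2426}{- 36 z{\left(6 \right)} - 1315}} = \sqrt{-2140 + \frac{-1820 - 2426}{\left(-36\right) 1 - 1315}} = \sqrt{-2140 - \frac{4246}{-36 - 1315}} = \sqrt{-2140 - \frac{4246}{-1351}} = \sqrt{-2140 - - \frac{22}{7}} = \sqrt{-2140 + \frac{22}{7}} = \sqrt{- \frac{14958}{7}} = \frac{3 i \sqrt{11634}}{7}$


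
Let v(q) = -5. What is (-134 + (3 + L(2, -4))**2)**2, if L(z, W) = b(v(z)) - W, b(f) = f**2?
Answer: 792100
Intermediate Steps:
L(z, W) = 25 - W (L(z, W) = (-5)**2 - W = 25 - W)
(-134 + (3 + L(2, -4))**2)**2 = (-134 + (3 + (25 - 1*(-4)))**2)**2 = (-134 + (3 + (25 + 4))**2)**2 = (-134 + (3 + 29)**2)**2 = (-134 + 32**2)**2 = (-134 + 1024)**2 = 890**2 = 792100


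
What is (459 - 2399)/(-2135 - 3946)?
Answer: 1940/6081 ≈ 0.31903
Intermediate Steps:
(459 - 2399)/(-2135 - 3946) = -1940/(-6081) = -1940*(-1/6081) = 1940/6081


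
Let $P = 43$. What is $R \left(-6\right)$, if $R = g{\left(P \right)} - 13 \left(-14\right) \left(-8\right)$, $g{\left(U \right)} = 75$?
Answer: $8286$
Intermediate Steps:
$R = -1381$ ($R = 75 - 13 \left(-14\right) \left(-8\right) = 75 - \left(-182\right) \left(-8\right) = 75 - 1456 = -1381$)
$R \left(-6\right) = \left(-1381\right) \left(-6\right) = 8286$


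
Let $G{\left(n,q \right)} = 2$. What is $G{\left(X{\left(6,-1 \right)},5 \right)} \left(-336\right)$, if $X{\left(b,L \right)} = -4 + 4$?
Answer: $-672$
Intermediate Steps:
$X{\left(b,L \right)} = 0$
$G{\left(X{\left(6,-1 \right)},5 \right)} \left(-336\right) = 2 \left(-336\right) = -672$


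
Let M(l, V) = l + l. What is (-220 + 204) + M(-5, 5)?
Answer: -26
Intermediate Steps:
M(l, V) = 2*l
(-220 + 204) + M(-5, 5) = (-220 + 204) + 2*(-5) = -16 - 10 = -26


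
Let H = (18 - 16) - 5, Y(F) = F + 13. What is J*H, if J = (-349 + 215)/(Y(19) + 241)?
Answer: 134/91 ≈ 1.4725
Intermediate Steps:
Y(F) = 13 + F
H = -3 (H = 2 - 5 = -3)
J = -134/273 (J = (-349 + 215)/((13 + 19) + 241) = -134/(32 + 241) = -134/273 ≈ -0.49084)
J*H = -134/273*(-3) = 134/91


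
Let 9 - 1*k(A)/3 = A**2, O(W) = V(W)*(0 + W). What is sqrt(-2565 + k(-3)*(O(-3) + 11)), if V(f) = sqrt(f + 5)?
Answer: 3*I*sqrt(285) ≈ 50.646*I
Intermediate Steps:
V(f) = sqrt(5 + f)
O(W) = W*sqrt(5 + W) (O(W) = sqrt(5 + W)*(0 + W) = sqrt(5 + W)*W = W*sqrt(5 + W))
k(A) = 27 - 3*A**2
sqrt(-2565 + k(-3)*(O(-3) + 11)) = sqrt(-2565 + (27 - 3*(-3)**2)*(-3*sqrt(5 - 3) + 11)) = sqrt(-2565 + (27 - 3*9)*(-3*sqrt(2) + 11)) = sqrt(-2565 + (27 - 27)*(11 - 3*sqrt(2))) = sqrt(-2565 + 0*(11 - 3*sqrt(2))) = sqrt(-2565 + 0) = sqrt(-2565) = 3*I*sqrt(285)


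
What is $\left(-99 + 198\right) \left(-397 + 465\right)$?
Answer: $6732$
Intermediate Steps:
$\left(-99 + 198\right) \left(-397 + 465\right) = 99 \cdot 68 = 6732$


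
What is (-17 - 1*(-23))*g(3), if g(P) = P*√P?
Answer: 18*√3 ≈ 31.177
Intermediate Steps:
g(P) = P^(3/2)
(-17 - 1*(-23))*g(3) = (-17 - 1*(-23))*3^(3/2) = (-17 + 23)*(3*√3) = 6*(3*√3) = 18*√3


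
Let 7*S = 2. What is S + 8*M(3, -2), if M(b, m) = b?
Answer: 170/7 ≈ 24.286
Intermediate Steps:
S = 2/7 (S = (⅐)*2 = 2/7 ≈ 0.28571)
S + 8*M(3, -2) = 2/7 + 8*3 = 2/7 + 24 = 170/7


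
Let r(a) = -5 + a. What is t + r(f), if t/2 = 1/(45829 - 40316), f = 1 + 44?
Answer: 220522/5513 ≈ 40.000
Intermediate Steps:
f = 45
t = 2/5513 (t = 2/(45829 - 40316) = 2/5513 ≈ 0.00036278)
t + r(f) = 2/5513 + (-5 + 45) = 2/5513 + 40 = 220522/5513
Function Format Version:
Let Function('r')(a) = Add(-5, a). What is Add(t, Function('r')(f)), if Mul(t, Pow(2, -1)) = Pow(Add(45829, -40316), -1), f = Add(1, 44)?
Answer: Rational(220522, 5513) ≈ 40.000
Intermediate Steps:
f = 45
t = Rational(2, 5513) (t = Mul(2, Pow(Add(45829, -40316), -1)) = Mul(2, Pow(5513, -1)) = Mul(2, Rational(1, 5513)) = Rational(2, 5513) ≈ 0.00036278)
Add(t, Function('r')(f)) = Add(Rational(2, 5513), Add(-5, 45)) = Add(Rational(2, 5513), 40) = Rational(220522, 5513)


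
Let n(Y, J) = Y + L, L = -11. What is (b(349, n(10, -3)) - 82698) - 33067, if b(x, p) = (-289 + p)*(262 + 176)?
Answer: -242785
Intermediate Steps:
n(Y, J) = -11 + Y (n(Y, J) = Y - 11 = -11 + Y)
b(x, p) = -126582 + 438*p (b(x, p) = (-289 + p)*438 = -126582 + 438*p)
(b(349, n(10, -3)) - 82698) - 33067 = ((-126582 + 438*(-11 + 10)) - 82698) - 33067 = ((-126582 + 438*(-1)) - 82698) - 33067 = ((-126582 - 438) - 82698) - 33067 = (-127020 - 82698) - 33067 = -209718 - 33067 = -242785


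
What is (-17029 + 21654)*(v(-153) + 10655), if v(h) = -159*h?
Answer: 161791750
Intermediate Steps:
(-17029 + 21654)*(v(-153) + 10655) = (-17029 + 21654)*(-159*(-153) + 10655) = 4625*(24327 + 10655) = 4625*34982 = 161791750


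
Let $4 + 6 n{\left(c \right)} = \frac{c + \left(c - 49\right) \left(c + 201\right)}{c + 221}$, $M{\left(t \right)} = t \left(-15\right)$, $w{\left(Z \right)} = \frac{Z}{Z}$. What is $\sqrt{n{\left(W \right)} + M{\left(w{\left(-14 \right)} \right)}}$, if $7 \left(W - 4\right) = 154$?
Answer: $\frac{i \sqrt{4678674}}{494} \approx 4.3786 i$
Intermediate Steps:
$w{\left(Z \right)} = 1$
$W = 26$ ($W = 4 + \frac{1}{7} \cdot 154 = 4 + 22 = 26$)
$M{\left(t \right)} = - 15 t$
$n{\left(c \right)} = - \frac{2}{3} + \frac{c + \left(-49 + c\right) \left(201 + c\right)}{6 \left(221 + c\right)}$ ($n{\left(c \right)} = - \frac{2}{3} + \frac{\left(c + \left(c - 49\right) \left(c + 201\right)\right) \frac{1}{c + 221}}{6} = - \frac{2}{3} + \frac{\left(c + \left(-49 + c\right) \left(201 + c\right)\right) \frac{1}{221 + c}}{6} = - \frac{2}{3} + \frac{\frac{1}{221 + c} \left(c + \left(-49 + c\right) \left(201 + c\right)\right)}{6} = - \frac{2}{3} + \frac{c + \left(-49 + c\right) \left(201 + c\right)}{6 \left(221 + c\right)}$)
$\sqrt{n{\left(W \right)} + M{\left(w{\left(-14 \right)} \right)}} = \sqrt{\frac{-10733 + 26^{2} + 149 \cdot 26}{6 \left(221 + 26\right)} - 15} = \sqrt{\frac{-10733 + 676 + 3874}{6 \cdot 247} - 15} = \sqrt{\frac{1}{6} \cdot \frac{1}{247} \left(-6183\right) - 15} = \sqrt{- \frac{2061}{494} - 15} = \sqrt{- \frac{9471}{494}} = \frac{i \sqrt{4678674}}{494}$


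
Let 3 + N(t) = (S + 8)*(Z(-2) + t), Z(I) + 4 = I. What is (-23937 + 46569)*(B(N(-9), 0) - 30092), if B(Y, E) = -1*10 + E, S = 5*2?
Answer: -681268464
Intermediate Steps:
S = 10
Z(I) = -4 + I
N(t) = -111 + 18*t (N(t) = -3 + (10 + 8)*((-4 - 2) + t) = -3 + 18*(-6 + t) = -3 + (-108 + 18*t) = -111 + 18*t)
B(Y, E) = -10 + E
(-23937 + 46569)*(B(N(-9), 0) - 30092) = (-23937 + 46569)*((-10 + 0) - 30092) = 22632*(-10 - 30092) = 22632*(-30102) = -681268464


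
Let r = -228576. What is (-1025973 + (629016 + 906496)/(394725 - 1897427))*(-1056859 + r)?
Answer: 990898917327681365/751351 ≈ 1.3188e+12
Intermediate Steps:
(-1025973 + (629016 + 906496)/(394725 - 1897427))*(-1056859 + r) = (-1025973 + (629016 + 906496)/(394725 - 1897427))*(-1056859 - 228576) = (-1025973 + 1535512/(-1502702))*(-1285435) = (-1025973 + 1535512*(-1/1502702))*(-1285435) = (-1025973 - 767756/751351)*(-1285435) = -770866607279/751351*(-1285435) = 990898917327681365/751351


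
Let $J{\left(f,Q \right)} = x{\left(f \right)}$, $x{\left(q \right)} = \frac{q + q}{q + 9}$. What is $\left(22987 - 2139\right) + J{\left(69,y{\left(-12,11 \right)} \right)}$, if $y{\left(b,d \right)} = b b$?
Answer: $\frac{271047}{13} \approx 20850.0$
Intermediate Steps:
$y{\left(b,d \right)} = b^{2}$
$x{\left(q \right)} = \frac{2 q}{9 + q}$
$J{\left(f,Q \right)} = \frac{2 f}{9 + f}$
$\left(22987 - 2139\right) + J{\left(69,y{\left(-12,11 \right)} \right)} = \left(22987 - 2139\right) + 2 \cdot 69 \frac{1}{9 + 69} = \left(22987 + \left(-9241 + 7102\right)\right) + 2 \cdot 69 \cdot \frac{1}{78} = \left(22987 - 2139\right) + 2 \cdot 69 \cdot \frac{1}{78} = 20848 + \frac{23}{13} = \frac{271047}{13}$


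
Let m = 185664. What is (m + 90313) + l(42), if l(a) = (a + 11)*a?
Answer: 278203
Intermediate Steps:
l(a) = a*(11 + a) (l(a) = (11 + a)*a = a*(11 + a))
(m + 90313) + l(42) = (185664 + 90313) + 42*(11 + 42) = 275977 + 42*53 = 275977 + 2226 = 278203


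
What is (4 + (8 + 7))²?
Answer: 361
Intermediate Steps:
(4 + (8 + 7))² = (4 + 15)² = 19² = 361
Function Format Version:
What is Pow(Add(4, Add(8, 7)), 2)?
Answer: 361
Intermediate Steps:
Pow(Add(4, Add(8, 7)), 2) = Pow(Add(4, 15), 2) = Pow(19, 2) = 361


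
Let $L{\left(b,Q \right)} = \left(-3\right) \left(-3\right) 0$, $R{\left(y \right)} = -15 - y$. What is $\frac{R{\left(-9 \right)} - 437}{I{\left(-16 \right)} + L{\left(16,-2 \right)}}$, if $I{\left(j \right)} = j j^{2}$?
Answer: $\frac{443}{4096} \approx 0.10815$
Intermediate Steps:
$L{\left(b,Q \right)} = 0$ ($L{\left(b,Q \right)} = 9 \cdot 0 = 0$)
$I{\left(j \right)} = j^{3}$
$\frac{R{\left(-9 \right)} - 437}{I{\left(-16 \right)} + L{\left(16,-2 \right)}} = \frac{\left(-15 - -9\right) - 437}{\left(-16\right)^{3} + 0} = \frac{\left(-15 + 9\right) - 437}{-4096 + 0} = \frac{-6 - 437}{-4096} = \left(-443\right) \left(- \frac{1}{4096}\right) = \frac{443}{4096}$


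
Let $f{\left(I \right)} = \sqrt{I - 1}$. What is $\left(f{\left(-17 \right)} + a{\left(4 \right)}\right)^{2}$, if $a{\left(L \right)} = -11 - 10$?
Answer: $423 - 126 i \sqrt{2} \approx 423.0 - 178.19 i$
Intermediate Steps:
$a{\left(L \right)} = -21$
$f{\left(I \right)} = \sqrt{-1 + I}$
$\left(f{\left(-17 \right)} + a{\left(4 \right)}\right)^{2} = \left(\sqrt{-1 - 17} - 21\right)^{2} = \left(\sqrt{-18} - 21\right)^{2} = \left(3 i \sqrt{2} - 21\right)^{2} = \left(-21 + 3 i \sqrt{2}\right)^{2}$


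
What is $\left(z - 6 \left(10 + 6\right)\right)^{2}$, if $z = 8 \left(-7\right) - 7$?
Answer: $25281$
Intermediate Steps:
$z = -63$ ($z = -56 - 7 = -63$)
$\left(z - 6 \left(10 + 6\right)\right)^{2} = \left(-63 - 6 \left(10 + 6\right)\right)^{2} = \left(-63 - 96\right)^{2} = \left(-159\right)^{2} = 25281$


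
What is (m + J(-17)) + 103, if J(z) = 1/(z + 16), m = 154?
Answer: 256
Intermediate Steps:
J(z) = 1/(16 + z)
(m + J(-17)) + 103 = (154 + 1/(16 - 17)) + 103 = (154 + 1/(-1)) + 103 = (154 - 1) + 103 = 153 + 103 = 256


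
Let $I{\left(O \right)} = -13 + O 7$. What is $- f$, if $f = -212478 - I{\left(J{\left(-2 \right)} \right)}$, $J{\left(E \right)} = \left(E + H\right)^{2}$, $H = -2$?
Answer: $212577$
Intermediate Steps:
$J{\left(E \right)} = \left(-2 + E\right)^{2}$ ($J{\left(E \right)} = \left(E - 2\right)^{2} = \left(-2 + E\right)^{2}$)
$I{\left(O \right)} = -13 + 7 O$
$f = -212577$ ($f = -212478 - \left(-13 + 7 \left(-2 - 2\right)^{2}\right) = -212478 - \left(-13 + 7 \left(-4\right)^{2}\right) = -212478 - \left(-13 + 7 \cdot 16\right) = -212478 - \left(-13 + 112\right) = -212478 - 99 = -212577$)
$- f = \left(-1\right) \left(-212577\right) = 212577$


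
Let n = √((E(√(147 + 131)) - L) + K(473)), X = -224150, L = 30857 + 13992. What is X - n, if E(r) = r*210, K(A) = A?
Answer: -224150 - I*√(44376 - 210*√278) ≈ -2.2415e+5 - 202.17*I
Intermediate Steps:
L = 44849
E(r) = 210*r
n = √(-44376 + 210*√278) (n = √((210*√(147 + 131) - 1*44849) + 473) = √((210*√278 - 44849) + 473) = √((-44849 + 210*√278) + 473) = √(-44376 + 210*√278) ≈ 202.17*I)
X - n = -224150 - √(-44376 + 210*√278)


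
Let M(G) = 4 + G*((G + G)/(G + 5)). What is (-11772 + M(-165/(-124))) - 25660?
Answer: -364318707/9734 ≈ -37427.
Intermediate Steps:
M(G) = 4 + 2*G²/(5 + G) (M(G) = 4 + G*((2*G)/(5 + G)) = 4 + G*(2*G/(5 + G)) = 4 + 2*G²/(5 + G))
(-11772 + M(-165/(-124))) - 25660 = (-11772 + 2*(10 + (-165/(-124))² + 2*(-165/(-124)))/(5 - 165/(-124))) - 25660 = (-11772 + 2*(10 + (-165*(-1/124))² + 2*(-165*(-1/124)))/(5 - 165*(-1/124))) - 25660 = (-11772 + 2*(10 + (165/124)² + 2*(165/124))/(5 + 165/124)) - 25660 = (-11772 + 2*(10 + 27225/15376 + 165/62)/(785/124)) - 25660 = (-11772 + 2*(124/785)*(221905/15376)) - 25660 = (-11772 + 44381/9734) - 25660 = -114544267/9734 - 25660 = -364318707/9734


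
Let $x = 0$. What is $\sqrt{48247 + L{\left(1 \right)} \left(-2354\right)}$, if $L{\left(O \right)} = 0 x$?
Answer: $\sqrt{48247} \approx 219.65$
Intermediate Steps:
$L{\left(O \right)} = 0$ ($L{\left(O \right)} = 0 \cdot 0 = 0$)
$\sqrt{48247 + L{\left(1 \right)} \left(-2354\right)} = \sqrt{48247 + 0 \left(-2354\right)} = \sqrt{48247 + 0} = \sqrt{48247}$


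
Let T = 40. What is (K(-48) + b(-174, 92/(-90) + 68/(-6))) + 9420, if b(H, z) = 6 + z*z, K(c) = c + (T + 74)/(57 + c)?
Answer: 19325236/2025 ≈ 9543.3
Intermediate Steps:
K(c) = c + 114/(57 + c) (K(c) = c + (40 + 74)/(57 + c) = c + 114/(57 + c))
b(H, z) = 6 + z**2
(K(-48) + b(-174, 92/(-90) + 68/(-6))) + 9420 = ((114 + (-48)**2 + 57*(-48))/(57 - 48) + (6 + (92/(-90) + 68/(-6))**2)) + 9420 = ((114 + 2304 - 2736)/9 + (6 + (92*(-1/90) + 68*(-1/6))**2)) + 9420 = ((1/9)*(-318) + (6 + (-46/45 - 34/3)**2)) + 9420 = (-106/3 + (6 + (-556/45)**2)) + 9420 = (-106/3 + (6 + 309136/2025)) + 9420 = (-106/3 + 321286/2025) + 9420 = 249736/2025 + 9420 = 19325236/2025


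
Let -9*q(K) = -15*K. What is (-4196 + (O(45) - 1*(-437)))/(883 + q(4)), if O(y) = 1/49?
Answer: -552570/130781 ≈ -4.2252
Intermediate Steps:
O(y) = 1/49 (O(y) = 1*(1/49) = 1/49)
q(K) = 5*K/3 (q(K) = -(-5)*K/3 = 5*K/3)
(-4196 + (O(45) - 1*(-437)))/(883 + q(4)) = (-4196 + (1/49 - 1*(-437)))/(883 + (5/3)*4) = (-4196 + (1/49 + 437))/(883 + 20/3) = (-4196 + 21414/49)/(2669/3) = -184190/49*3/2669 = -552570/130781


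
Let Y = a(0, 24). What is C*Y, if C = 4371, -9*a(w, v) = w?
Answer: 0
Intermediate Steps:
a(w, v) = -w/9
Y = 0 (Y = -⅑*0 = 0)
C*Y = 4371*0 = 0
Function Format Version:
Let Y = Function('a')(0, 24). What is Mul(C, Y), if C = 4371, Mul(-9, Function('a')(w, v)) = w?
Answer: 0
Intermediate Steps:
Function('a')(w, v) = Mul(Rational(-1, 9), w)
Y = 0 (Y = Mul(Rational(-1, 9), 0) = 0)
Mul(C, Y) = Mul(4371, 0) = 0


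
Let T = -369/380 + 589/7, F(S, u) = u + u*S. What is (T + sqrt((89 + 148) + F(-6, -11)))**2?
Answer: 51011885369/7075600 + 221237*sqrt(73)/665 ≈ 10052.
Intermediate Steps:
F(S, u) = u + S*u
T = 221237/2660 (T = -369*1/380 + 589*(1/7) = -369/380 + 589/7 = 221237/2660 ≈ 83.172)
(T + sqrt((89 + 148) + F(-6, -11)))**2 = (221237/2660 + sqrt((89 + 148) - 11*(1 - 6)))**2 = (221237/2660 + sqrt(237 - 11*(-5)))**2 = (221237/2660 + sqrt(237 + 55))**2 = (221237/2660 + sqrt(292))**2 = (221237/2660 + 2*sqrt(73))**2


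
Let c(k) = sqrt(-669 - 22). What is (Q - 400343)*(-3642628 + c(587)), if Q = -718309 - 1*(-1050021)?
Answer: 249997202268 - 68631*I*sqrt(691) ≈ 2.5e+11 - 1.8041e+6*I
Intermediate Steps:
Q = 331712 (Q = -718309 + 1050021 = 331712)
c(k) = I*sqrt(691) (c(k) = sqrt(-691) = I*sqrt(691))
(Q - 400343)*(-3642628 + c(587)) = (331712 - 400343)*(-3642628 + I*sqrt(691)) = -68631*(-3642628 + I*sqrt(691)) = 249997202268 - 68631*I*sqrt(691)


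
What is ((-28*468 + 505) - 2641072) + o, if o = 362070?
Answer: -2291601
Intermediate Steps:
((-28*468 + 505) - 2641072) + o = ((-28*468 + 505) - 2641072) + 362070 = ((-13104 + 505) - 2641072) + 362070 = (-12599 - 2641072) + 362070 = -2653671 + 362070 = -2291601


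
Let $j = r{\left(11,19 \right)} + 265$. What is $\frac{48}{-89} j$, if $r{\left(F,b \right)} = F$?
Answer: $- \frac{13248}{89} \approx -148.85$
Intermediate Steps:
$j = 276$ ($j = 11 + 265 = 276$)
$\frac{48}{-89} j = \frac{48}{-89} \cdot 276 = 48 \left(- \frac{1}{89}\right) 276 = \left(- \frac{48}{89}\right) 276 = - \frac{13248}{89}$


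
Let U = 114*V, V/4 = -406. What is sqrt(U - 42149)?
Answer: I*sqrt(227285) ≈ 476.74*I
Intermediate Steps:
V = -1624 (V = 4*(-406) = -1624)
U = -185136 (U = 114*(-1624) = -185136)
sqrt(U - 42149) = sqrt(-185136 - 42149) = sqrt(-227285) = I*sqrt(227285)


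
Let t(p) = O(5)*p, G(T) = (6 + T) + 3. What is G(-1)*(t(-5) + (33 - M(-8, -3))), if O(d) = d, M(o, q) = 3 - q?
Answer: 16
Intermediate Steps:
G(T) = 9 + T
t(p) = 5*p
G(-1)*(t(-5) + (33 - M(-8, -3))) = (9 - 1)*(5*(-5) + (33 - (3 - 1*(-3)))) = 8*(-25 + (33 - (3 + 3))) = 8*(-25 + (33 - 1*6)) = 8*(-25 + (33 - 6)) = 8*(-25 + 27) = 8*2 = 16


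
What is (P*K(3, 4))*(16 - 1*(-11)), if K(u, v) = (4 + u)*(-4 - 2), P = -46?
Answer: 52164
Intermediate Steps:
K(u, v) = -24 - 6*u (K(u, v) = (4 + u)*(-6) = -24 - 6*u)
(P*K(3, 4))*(16 - 1*(-11)) = (-46*(-24 - 6*3))*(16 - 1*(-11)) = (-46*(-24 - 18))*(16 + 11) = -46*(-42)*27 = 1932*27 = 52164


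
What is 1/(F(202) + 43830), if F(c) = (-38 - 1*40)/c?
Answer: 101/4426791 ≈ 2.2816e-5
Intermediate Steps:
F(c) = -78/c (F(c) = (-38 - 40)/c = -78/c)
1/(F(202) + 43830) = 1/(-78/202 + 43830) = 1/(-78*1/202 + 43830) = 1/(-39/101 + 43830) = 1/(4426791/101) = 101/4426791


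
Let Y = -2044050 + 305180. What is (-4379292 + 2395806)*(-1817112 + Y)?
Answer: 7053240513252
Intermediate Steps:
Y = -1738870
(-4379292 + 2395806)*(-1817112 + Y) = (-4379292 + 2395806)*(-1817112 - 1738870) = -1983486*(-3555982) = 7053240513252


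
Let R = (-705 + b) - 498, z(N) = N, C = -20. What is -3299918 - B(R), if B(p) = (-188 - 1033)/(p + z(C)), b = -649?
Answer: -2059149239/624 ≈ -3.2999e+6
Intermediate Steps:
R = -1852 (R = (-705 - 649) - 498 = -1354 - 498 = -1852)
B(p) = -1221/(-20 + p) (B(p) = (-188 - 1033)/(p - 20) = -1221/(-20 + p))
-3299918 - B(R) = -3299918 - (-1221)/(-20 - 1852) = -3299918 - (-1221)/(-1872) = -3299918 - (-1221)*(-1)/1872 = -3299918 - 1*407/624 = -3299918 - 407/624 = -2059149239/624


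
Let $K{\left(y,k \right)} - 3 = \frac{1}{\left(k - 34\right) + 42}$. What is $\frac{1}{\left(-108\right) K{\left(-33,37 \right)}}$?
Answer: $- \frac{5}{1632} \approx -0.0030637$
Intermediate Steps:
$K{\left(y,k \right)} = 3 + \frac{1}{8 + k}$ ($K{\left(y,k \right)} = 3 + \frac{1}{\left(k - 34\right) + 42} = 3 + \frac{1}{\left(-34 + k\right) + 42} = 3 + \frac{1}{8 + k}$)
$\frac{1}{\left(-108\right) K{\left(-33,37 \right)}} = \frac{1}{\left(-108\right) \frac{25 + 3 \cdot 37}{8 + 37}} = \frac{1}{\left(-108\right) \frac{25 + 111}{45}} = \frac{1}{\left(-108\right) \frac{1}{45} \cdot 136} = \frac{1}{\left(-108\right) \frac{136}{45}} = \frac{1}{- \frac{1632}{5}} = - \frac{5}{1632}$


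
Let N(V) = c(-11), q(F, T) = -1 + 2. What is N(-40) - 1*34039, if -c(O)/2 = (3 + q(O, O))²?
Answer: -34071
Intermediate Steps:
q(F, T) = 1
c(O) = -32 (c(O) = -2*(3 + 1)² = -2*4² = -2*16 = -32)
N(V) = -32
N(-40) - 1*34039 = -32 - 1*34039 = -32 - 34039 = -34071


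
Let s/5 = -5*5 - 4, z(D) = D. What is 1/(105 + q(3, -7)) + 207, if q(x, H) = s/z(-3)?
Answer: 95223/460 ≈ 207.01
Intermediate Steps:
s = -145 (s = 5*(-5*5 - 4) = 5*(-25 - 4) = 5*(-29) = -145)
q(x, H) = 145/3 (q(x, H) = -145/(-3) = -145*(-1/3) = 145/3)
1/(105 + q(3, -7)) + 207 = 1/(105 + 145/3) + 207 = 1/(460/3) + 207 = 3/460 + 207 = 95223/460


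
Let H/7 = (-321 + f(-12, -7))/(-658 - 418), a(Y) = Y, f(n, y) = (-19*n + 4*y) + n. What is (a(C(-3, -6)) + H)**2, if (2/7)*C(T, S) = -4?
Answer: 199741689/1157776 ≈ 172.52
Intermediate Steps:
f(n, y) = -18*n + 4*y
C(T, S) = -14 (C(T, S) = (7/2)*(-4) = -14)
H = 931/1076 (H = 7*((-321 + (-18*(-12) + 4*(-7)))/(-658 - 418)) = 7*((-321 + (216 - 28))/(-1076)) = 7*((-321 + 188)*(-1/1076)) = 7*(-133*(-1/1076)) = 7*(133/1076) = 931/1076 ≈ 0.86524)
(a(C(-3, -6)) + H)**2 = (-14 + 931/1076)**2 = (-14133/1076)**2 = 199741689/1157776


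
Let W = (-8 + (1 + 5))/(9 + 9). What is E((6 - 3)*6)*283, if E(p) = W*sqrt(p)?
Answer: -283*sqrt(2)/3 ≈ -133.41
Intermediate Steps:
W = -1/9 (W = (-8 + 6)/18 = -2*1/18 = -1/9 ≈ -0.11111)
E(p) = -sqrt(p)/9
E((6 - 3)*6)*283 = -sqrt(6)*sqrt(6 - 3)/9*283 = -3*sqrt(2)/9*283 = -sqrt(2)/3*283 = -283*sqrt(2)/3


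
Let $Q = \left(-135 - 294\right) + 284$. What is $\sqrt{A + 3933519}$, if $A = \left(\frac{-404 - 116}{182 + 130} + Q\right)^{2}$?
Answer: $\frac{\sqrt{35595271}}{3} \approx 1988.7$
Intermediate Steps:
$Q = -145$ ($Q = -429 + 284 = -145$)
$A = \frac{193600}{9}$ ($A = \left(\frac{-404 - 116}{182 + 130} - 145\right)^{2} = \left(- \frac{520}{312} - 145\right)^{2} = \left(\left(-520\right) \frac{1}{312} - 145\right)^{2} = \left(- \frac{5}{3} - 145\right)^{2} = \left(- \frac{440}{3}\right)^{2} = \frac{193600}{9} \approx 21511.0$)
$\sqrt{A + 3933519} = \sqrt{\frac{193600}{9} + 3933519} = \sqrt{\frac{35595271}{9}} = \frac{\sqrt{35595271}}{3}$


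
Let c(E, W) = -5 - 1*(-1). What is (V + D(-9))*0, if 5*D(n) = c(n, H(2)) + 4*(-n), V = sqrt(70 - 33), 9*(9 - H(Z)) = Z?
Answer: 0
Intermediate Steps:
H(Z) = 9 - Z/9
V = sqrt(37) ≈ 6.0828
c(E, W) = -4 (c(E, W) = -5 + 1 = -4)
D(n) = -4/5 - 4*n/5 (D(n) = (-4 + 4*(-n))/5 = (-4 - 4*n)/5 = -4/5 - 4*n/5)
(V + D(-9))*0 = (sqrt(37) + (-4/5 - 4/5*(-9)))*0 = (sqrt(37) + (-4/5 + 36/5))*0 = (sqrt(37) + 32/5)*0 = (32/5 + sqrt(37))*0 = 0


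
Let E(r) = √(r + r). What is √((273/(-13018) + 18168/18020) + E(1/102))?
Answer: √(30559364337565710 + 606946565697900*√51)/175938270 ≈ 1.0617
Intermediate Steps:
E(r) = √2*√r (E(r) = √(2*r) = √2*√r)
√((273/(-13018) + 18168/18020) + E(1/102)) = √((273/(-13018) + 18168/18020) + √2*√(1/102)) = √((273*(-1/13018) + 18168*(1/18020)) + √2*√(1/102)) = √((-273/13018 + 4542/4505) + √2*(√102/102)) = √(57897891/58646090 + √51/51)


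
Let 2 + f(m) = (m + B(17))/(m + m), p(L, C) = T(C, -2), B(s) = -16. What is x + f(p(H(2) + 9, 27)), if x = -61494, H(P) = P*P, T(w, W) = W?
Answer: -122983/2 ≈ -61492.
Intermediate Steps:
H(P) = P**2
p(L, C) = -2
f(m) = -2 + (-16 + m)/(2*m) (f(m) = -2 + (m - 16)/(m + m) = -2 + (-16 + m)/((2*m)) = -2 + (-16 + m)*(1/(2*m)) = -2 + (-16 + m)/(2*m))
x + f(p(H(2) + 9, 27)) = -61494 + (-3/2 - 8/(-2)) = -61494 + (-3/2 - 8*(-1/2)) = -61494 + (-3/2 + 4) = -61494 + 5/2 = -122983/2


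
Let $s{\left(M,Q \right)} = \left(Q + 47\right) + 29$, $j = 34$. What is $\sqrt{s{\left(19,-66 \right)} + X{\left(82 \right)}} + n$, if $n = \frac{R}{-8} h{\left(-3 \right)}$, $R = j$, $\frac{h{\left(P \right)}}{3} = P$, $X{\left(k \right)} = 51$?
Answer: $\frac{153}{4} + \sqrt{61} \approx 46.06$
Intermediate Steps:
$h{\left(P \right)} = 3 P$
$R = 34$
$s{\left(M,Q \right)} = 76 + Q$ ($s{\left(M,Q \right)} = \left(47 + Q\right) + 29 = 76 + Q$)
$n = \frac{153}{4}$ ($n = \frac{1}{-8} \cdot 34 \cdot 3 \left(-3\right) = \left(- \frac{1}{8}\right) 34 \left(-9\right) = \left(- \frac{17}{4}\right) \left(-9\right) = \frac{153}{4} \approx 38.25$)
$\sqrt{s{\left(19,-66 \right)} + X{\left(82 \right)}} + n = \sqrt{\left(76 - 66\right) + 51} + \frac{153}{4} = \sqrt{10 + 51} + \frac{153}{4} = \sqrt{61} + \frac{153}{4} = \frac{153}{4} + \sqrt{61}$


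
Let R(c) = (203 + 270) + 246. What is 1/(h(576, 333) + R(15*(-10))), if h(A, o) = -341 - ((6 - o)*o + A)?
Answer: 1/108693 ≈ 9.2002e-6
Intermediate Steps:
h(A, o) = -341 - A - o*(6 - o) (h(A, o) = -341 - (o*(6 - o) + A) = -341 - (A + o*(6 - o)) = -341 + (-A - o*(6 - o)) = -341 - A - o*(6 - o))
R(c) = 719 (R(c) = 473 + 246 = 719)
1/(h(576, 333) + R(15*(-10))) = 1/((-341 + 333**2 - 1*576 - 6*333) + 719) = 1/((-341 + 110889 - 576 - 1998) + 719) = 1/(107974 + 719) = 1/108693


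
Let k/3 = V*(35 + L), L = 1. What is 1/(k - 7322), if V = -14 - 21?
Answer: -1/11102 ≈ -9.0074e-5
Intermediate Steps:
V = -35
k = -3780 (k = 3*(-35*(35 + 1)) = 3*(-35*36) = 3*(-1260) = -3780)
1/(k - 7322) = 1/(-3780 - 7322) = 1/(-11102) = -1/11102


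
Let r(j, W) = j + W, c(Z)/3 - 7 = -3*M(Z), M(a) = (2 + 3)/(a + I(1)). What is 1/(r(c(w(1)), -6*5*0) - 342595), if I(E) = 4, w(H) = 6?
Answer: -2/685157 ≈ -2.9190e-6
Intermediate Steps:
M(a) = 5/(4 + a) (M(a) = (2 + 3)/(a + 4) = 5/(4 + a))
c(Z) = 21 - 45/(4 + Z) (c(Z) = 21 + 3*(-15/(4 + Z)) = 21 - 45/(4 + Z))
r(j, W) = W + j
1/(r(c(w(1)), -6*5*0) - 342595) = 1/((-6*5*0 + 3*(13 + 7*6)/(4 + 6)) - 342595) = 1/((-30*0 + 3*(13 + 42)/10) - 342595) = 1/((0 + 3*(⅒)*55) - 342595) = 1/((0 + 33/2) - 342595) = 1/(33/2 - 342595) = 1/(-685157/2) = -2/685157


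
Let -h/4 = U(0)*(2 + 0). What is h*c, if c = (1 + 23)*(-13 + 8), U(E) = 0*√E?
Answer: 0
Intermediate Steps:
U(E) = 0
c = -120 (c = 24*(-5) = -120)
h = 0 (h = -0*(2 + 0) = -0*2 = -4*0 = 0)
h*c = 0*(-120) = 0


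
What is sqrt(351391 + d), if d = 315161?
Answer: 2*sqrt(166638) ≈ 816.43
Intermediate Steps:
sqrt(351391 + d) = sqrt(351391 + 315161) = sqrt(666552) = 2*sqrt(166638)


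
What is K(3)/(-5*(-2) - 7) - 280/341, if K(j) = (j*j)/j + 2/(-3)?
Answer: -133/3069 ≈ -0.043337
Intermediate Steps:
K(j) = -⅔ + j (K(j) = j²/j + 2*(-⅓) = j - ⅔ = -⅔ + j)
K(3)/(-5*(-2) - 7) - 280/341 = (-⅔ + 3)/(-5*(-2) - 7) - 280/341 = 7/(3*(10 - 7)) - 280*1/341 = (7/3)/3 - 280/341 = (7/3)*(⅓) - 280/341 = 7/9 - 280/341 = -133/3069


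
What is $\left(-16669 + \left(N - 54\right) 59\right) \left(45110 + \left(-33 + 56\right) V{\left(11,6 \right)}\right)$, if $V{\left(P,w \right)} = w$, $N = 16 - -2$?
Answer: $-850345664$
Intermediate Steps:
$N = 18$ ($N = 16 + 2 = 18$)
$\left(-16669 + \left(N - 54\right) 59\right) \left(45110 + \left(-33 + 56\right) V{\left(11,6 \right)}\right) = \left(-16669 + \left(18 - 54\right) 59\right) \left(45110 + \left(-33 + 56\right) 6\right) = \left(-16669 - 2124\right) \left(45110 + 23 \cdot 6\right) = \left(-16669 - 2124\right) \left(45110 + 138\right) = \left(-18793\right) 45248 = -850345664$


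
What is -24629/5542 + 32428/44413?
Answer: -914131801/246136846 ≈ -3.7139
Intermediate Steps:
-24629/5542 + 32428/44413 = -914131801/246136846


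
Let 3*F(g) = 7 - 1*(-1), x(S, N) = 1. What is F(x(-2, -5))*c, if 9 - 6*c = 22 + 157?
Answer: -680/9 ≈ -75.556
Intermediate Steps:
F(g) = 8/3 (F(g) = (7 - 1*(-1))/3 = (7 + 1)/3 = (1/3)*8 = 8/3)
c = -85/3 (c = 3/2 - (22 + 157)/6 = 3/2 - 1/6*179 = 3/2 - 179/6 = -85/3 ≈ -28.333)
F(x(-2, -5))*c = (8/3)*(-85/3) = -680/9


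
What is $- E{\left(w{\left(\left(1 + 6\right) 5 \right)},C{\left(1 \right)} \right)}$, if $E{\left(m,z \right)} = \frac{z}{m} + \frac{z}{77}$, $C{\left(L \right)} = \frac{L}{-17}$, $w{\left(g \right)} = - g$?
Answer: $- \frac{6}{6545} \approx -0.00091673$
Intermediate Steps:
$C{\left(L \right)} = - \frac{L}{17}$ ($C{\left(L \right)} = L \left(- \frac{1}{17}\right) = - \frac{L}{17}$)
$E{\left(m,z \right)} = \frac{z}{77} + \frac{z}{m}$ ($E{\left(m,z \right)} = \frac{z}{m} + z \frac{1}{77} = \frac{z}{m} + \frac{z}{77} = \frac{z}{77} + \frac{z}{m}$)
$- E{\left(w{\left(\left(1 + 6\right) 5 \right)},C{\left(1 \right)} \right)} = - (\frac{\left(- \frac{1}{17}\right) 1}{77} + \frac{\left(- \frac{1}{17}\right) 1}{\left(-1\right) \left(1 + 6\right) 5}) = - (\frac{1}{77} \left(- \frac{1}{17}\right) - \frac{1}{17 \left(- 7 \cdot 5\right)}) = - (- \frac{1}{1309} - \frac{1}{17 \left(\left(-1\right) 35\right)}) = - (- \frac{1}{1309} - \frac{1}{17 \left(-35\right)}) = - (- \frac{1}{1309} - - \frac{1}{595}) = - (- \frac{1}{1309} + \frac{1}{595}) = \left(-1\right) \frac{6}{6545} = - \frac{6}{6545}$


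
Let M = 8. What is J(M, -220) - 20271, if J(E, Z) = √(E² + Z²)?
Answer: -20271 + 4*√3029 ≈ -20051.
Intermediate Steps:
J(M, -220) - 20271 = √(8² + (-220)²) - 20271 = √(64 + 48400) - 20271 = √48464 - 20271 = 4*√3029 - 20271 = -20271 + 4*√3029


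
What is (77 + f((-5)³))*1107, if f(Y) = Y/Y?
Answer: 86346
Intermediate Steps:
f(Y) = 1
(77 + f((-5)³))*1107 = (77 + 1)*1107 = 78*1107 = 86346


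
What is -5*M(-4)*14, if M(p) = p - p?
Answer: 0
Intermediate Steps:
M(p) = 0
-5*M(-4)*14 = -5*0*14 = 0*14 = 0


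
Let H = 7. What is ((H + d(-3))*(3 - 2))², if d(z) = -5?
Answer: 4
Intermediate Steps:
((H + d(-3))*(3 - 2))² = ((7 - 5)*(3 - 2))² = (2*1)² = 2² = 4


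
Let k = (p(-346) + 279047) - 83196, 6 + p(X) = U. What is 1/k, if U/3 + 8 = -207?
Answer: 1/195200 ≈ 5.1230e-6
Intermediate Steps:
U = -645 (U = -24 + 3*(-207) = -24 - 621 = -645)
p(X) = -651 (p(X) = -6 - 645 = -651)
k = 195200 (k = (-651 + 279047) - 83196 = 278396 - 83196 = 195200)
1/k = 1/195200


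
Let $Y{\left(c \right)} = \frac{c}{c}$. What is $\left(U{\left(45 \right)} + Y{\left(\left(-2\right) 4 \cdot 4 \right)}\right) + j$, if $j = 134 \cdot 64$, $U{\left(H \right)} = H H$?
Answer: $10602$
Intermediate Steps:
$U{\left(H \right)} = H^{2}$
$j = 8576$
$Y{\left(c \right)} = 1$
$\left(U{\left(45 \right)} + Y{\left(\left(-2\right) 4 \cdot 4 \right)}\right) + j = \left(45^{2} + 1\right) + 8576 = \left(2025 + 1\right) + 8576 = 2026 + 8576 = 10602$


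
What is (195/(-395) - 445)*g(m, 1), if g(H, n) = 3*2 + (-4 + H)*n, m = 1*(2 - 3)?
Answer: -35194/79 ≈ -445.49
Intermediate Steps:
m = -1 (m = 1*(-1) = -1)
g(H, n) = 6 + n*(-4 + H)
(195/(-395) - 445)*g(m, 1) = (195/(-395) - 445)*(6 - 4*1 - 1*1) = (195*(-1/395) - 445)*(6 - 4 - 1) = (-39/79 - 445)*1 = -35194/79*1 = -35194/79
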